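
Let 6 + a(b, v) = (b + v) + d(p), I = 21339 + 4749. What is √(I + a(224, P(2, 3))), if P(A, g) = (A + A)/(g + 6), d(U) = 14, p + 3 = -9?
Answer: 2*√59221/3 ≈ 162.24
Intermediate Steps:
p = -12 (p = -3 - 9 = -12)
P(A, g) = 2*A/(6 + g) (P(A, g) = (2*A)/(6 + g) = 2*A/(6 + g))
I = 26088
a(b, v) = 8 + b + v (a(b, v) = -6 + ((b + v) + 14) = -6 + (14 + b + v) = 8 + b + v)
√(I + a(224, P(2, 3))) = √(26088 + (8 + 224 + 2*2/(6 + 3))) = √(26088 + (8 + 224 + 2*2/9)) = √(26088 + (8 + 224 + 2*2*(⅑))) = √(26088 + (8 + 224 + 4/9)) = √(26088 + 2092/9) = √(236884/9) = 2*√59221/3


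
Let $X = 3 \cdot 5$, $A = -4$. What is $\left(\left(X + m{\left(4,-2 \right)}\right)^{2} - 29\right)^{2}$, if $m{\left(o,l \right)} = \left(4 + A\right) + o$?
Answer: $110224$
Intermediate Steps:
$X = 15$
$m{\left(o,l \right)} = o$ ($m{\left(o,l \right)} = \left(4 - 4\right) + o = 0 + o = o$)
$\left(\left(X + m{\left(4,-2 \right)}\right)^{2} - 29\right)^{2} = \left(\left(15 + 4\right)^{2} - 29\right)^{2} = \left(19^{2} - 29\right)^{2} = \left(361 - 29\right)^{2} = 332^{2} = 110224$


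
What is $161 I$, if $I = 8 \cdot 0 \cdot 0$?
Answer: $0$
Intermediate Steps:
$I = 0$ ($I = 0 \cdot 0 = 0$)
$161 I = 161 \cdot 0 = 0$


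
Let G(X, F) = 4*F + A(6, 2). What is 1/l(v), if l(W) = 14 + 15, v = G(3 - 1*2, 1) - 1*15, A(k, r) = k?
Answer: 1/29 ≈ 0.034483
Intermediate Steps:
G(X, F) = 6 + 4*F (G(X, F) = 4*F + 6 = 6 + 4*F)
v = -5 (v = (6 + 4*1) - 1*15 = (6 + 4) - 15 = 10 - 15 = -5)
l(W) = 29
1/l(v) = 1/29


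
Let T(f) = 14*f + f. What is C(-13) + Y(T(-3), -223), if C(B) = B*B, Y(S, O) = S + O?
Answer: -99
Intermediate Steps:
T(f) = 15*f
Y(S, O) = O + S
C(B) = B²
C(-13) + Y(T(-3), -223) = (-13)² + (-223 + 15*(-3)) = 169 + (-223 - 45) = 169 - 268 = -99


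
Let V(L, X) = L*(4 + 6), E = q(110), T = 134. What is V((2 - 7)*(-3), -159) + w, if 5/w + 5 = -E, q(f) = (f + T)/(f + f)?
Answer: 50125/336 ≈ 149.18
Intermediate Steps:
q(f) = (134 + f)/(2*f) (q(f) = (f + 134)/(f + f) = (134 + f)/((2*f)) = (134 + f)*(1/(2*f)) = (134 + f)/(2*f))
E = 61/55 (E = (1/2)*(134 + 110)/110 = (1/2)*(1/110)*244 = 61/55 ≈ 1.1091)
V(L, X) = 10*L (V(L, X) = L*10 = 10*L)
w = -275/336 (w = 5/(-5 - 1*61/55) = 5/(-5 - 61/55) = 5/(-336/55) = 5*(-55/336) = -275/336 ≈ -0.81845)
V((2 - 7)*(-3), -159) + w = 10*((2 - 7)*(-3)) - 275/336 = 10*(-5*(-3)) - 275/336 = 10*15 - 275/336 = 150 - 275/336 = 50125/336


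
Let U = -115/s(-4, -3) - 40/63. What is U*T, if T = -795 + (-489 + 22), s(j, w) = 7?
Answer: 1356650/63 ≈ 21534.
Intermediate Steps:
T = -1262 (T = -795 - 467 = -1262)
U = -1075/63 (U = -115/7 - 40/63 = -1075/63 ≈ -17.063)
U*T = -1075/63*(-1262) = 1356650/63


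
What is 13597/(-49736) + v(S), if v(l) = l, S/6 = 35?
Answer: 10430963/49736 ≈ 209.73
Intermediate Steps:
S = 210 (S = 6*35 = 210)
13597/(-49736) + v(S) = 13597/(-49736) + 210 = 13597*(-1/49736) + 210 = -13597/49736 + 210 = 10430963/49736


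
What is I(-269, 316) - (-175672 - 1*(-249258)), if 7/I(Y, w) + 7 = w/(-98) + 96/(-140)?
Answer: -196697093/2673 ≈ -73587.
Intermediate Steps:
I(Y, w) = 7/(-269/35 - w/98) (I(Y, w) = 7/(-7 + (w/(-98) + 96/(-140))) = 7/(-7 + (w*(-1/98) + 96*(-1/140))) = 7/(-7 + (-w/98 - 24/35)) = 7/(-7 + (-24/35 - w/98)) = 7/(-269/35 - w/98))
I(-269, 316) - (-175672 - 1*(-249258)) = -3430/(3766 + 5*316) - (-175672 - 1*(-249258)) = -3430/(3766 + 1580) - (-175672 + 249258) = -3430/5346 - 1*73586 = -3430*1/5346 - 73586 = -1715/2673 - 73586 = -196697093/2673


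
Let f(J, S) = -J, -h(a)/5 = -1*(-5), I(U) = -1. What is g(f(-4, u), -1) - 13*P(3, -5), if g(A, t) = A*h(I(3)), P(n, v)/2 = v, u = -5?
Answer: 30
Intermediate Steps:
h(a) = -25 (h(a) = -(-5)*(-5) = -5*5 = -25)
P(n, v) = 2*v
g(A, t) = -25*A (g(A, t) = A*(-25) = -25*A)
g(f(-4, u), -1) - 13*P(3, -5) = -(-25)*(-4) - 26*(-5) = -25*4 - 13*(-10) = -100 + 130 = 30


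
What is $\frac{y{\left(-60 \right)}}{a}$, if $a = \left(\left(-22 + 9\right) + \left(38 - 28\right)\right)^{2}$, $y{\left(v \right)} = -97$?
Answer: $- \frac{97}{9} \approx -10.778$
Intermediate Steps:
$a = 9$ ($a = \left(-13 + \left(38 - 28\right)\right)^{2} = \left(-13 + 10\right)^{2} = \left(-3\right)^{2} = 9$)
$\frac{y{\left(-60 \right)}}{a} = - \frac{97}{9}$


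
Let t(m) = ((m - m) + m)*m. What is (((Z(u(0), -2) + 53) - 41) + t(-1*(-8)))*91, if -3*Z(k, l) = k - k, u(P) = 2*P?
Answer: 6916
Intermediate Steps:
Z(k, l) = 0 (Z(k, l) = -(k - k)/3 = -⅓*0 = 0)
t(m) = m² (t(m) = (0 + m)*m = m*m = m²)
(((Z(u(0), -2) + 53) - 41) + t(-1*(-8)))*91 = (((0 + 53) - 41) + (-1*(-8))²)*91 = ((53 - 41) + 8²)*91 = (12 + 64)*91 = 76*91 = 6916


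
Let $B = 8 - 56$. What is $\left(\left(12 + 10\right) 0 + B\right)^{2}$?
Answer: $2304$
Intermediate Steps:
$B = -48$
$\left(\left(12 + 10\right) 0 + B\right)^{2} = \left(\left(12 + 10\right) 0 - 48\right)^{2} = \left(22 \cdot 0 - 48\right)^{2} = \left(0 - 48\right)^{2} = \left(-48\right)^{2} = 2304$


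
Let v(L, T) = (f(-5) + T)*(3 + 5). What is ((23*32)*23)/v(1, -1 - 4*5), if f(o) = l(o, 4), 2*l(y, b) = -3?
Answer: -4232/45 ≈ -94.044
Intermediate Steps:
l(y, b) = -3/2 (l(y, b) = (½)*(-3) = -3/2)
f(o) = -3/2
v(L, T) = -12 + 8*T (v(L, T) = (-3/2 + T)*(3 + 5) = (-3/2 + T)*8 = -12 + 8*T)
((23*32)*23)/v(1, -1 - 4*5) = ((23*32)*23)/(-12 + 8*(-1 - 4*5)) = (736*23)/(-12 + 8*(-1 - 20)) = 16928/(-12 + 8*(-21)) = 16928/(-12 - 168) = 16928/(-180) = -1/180*16928 = -4232/45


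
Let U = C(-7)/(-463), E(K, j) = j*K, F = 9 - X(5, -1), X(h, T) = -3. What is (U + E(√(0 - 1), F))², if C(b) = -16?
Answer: -30868880/214369 + 384*I/463 ≈ -144.0 + 0.82937*I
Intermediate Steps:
F = 12 (F = 9 - 1*(-3) = 9 + 3 = 12)
E(K, j) = K*j
U = 16/463 (U = -16/(-463) = -16*(-1/463) = 16/463 ≈ 0.034557)
(U + E(√(0 - 1), F))² = (16/463 + √(0 - 1)*12)² = (16/463 + √(-1)*12)² = (16/463 + I*12)² = (16/463 + 12*I)²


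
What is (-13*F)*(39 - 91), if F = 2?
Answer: 1352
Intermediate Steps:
(-13*F)*(39 - 91) = (-13*2)*(39 - 91) = -26*(-52) = 1352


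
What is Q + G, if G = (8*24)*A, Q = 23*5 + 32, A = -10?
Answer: -1773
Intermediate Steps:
Q = 147 (Q = 115 + 32 = 147)
G = -1920 (G = (8*24)*(-10) = 192*(-10) = -1920)
Q + G = 147 - 1920 = -1773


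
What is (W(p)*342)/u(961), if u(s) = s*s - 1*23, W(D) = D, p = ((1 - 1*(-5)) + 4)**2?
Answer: 17100/461749 ≈ 0.037033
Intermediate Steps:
p = 100 (p = ((1 + 5) + 4)**2 = (6 + 4)**2 = 10**2 = 100)
u(s) = -23 + s**2 (u(s) = s**2 - 23 = -23 + s**2)
(W(p)*342)/u(961) = (100*342)/(-23 + 961**2) = 34200/(-23 + 923521) = 34200/923498 = 34200*(1/923498) = 17100/461749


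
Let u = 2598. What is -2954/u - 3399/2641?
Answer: -8316058/3430659 ≈ -2.4240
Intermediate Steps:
-2954/u - 3399/2641 = -2954/2598 - 3399/2641 = -2954*1/2598 - 3399*1/2641 = -1477/1299 - 3399/2641 = -8316058/3430659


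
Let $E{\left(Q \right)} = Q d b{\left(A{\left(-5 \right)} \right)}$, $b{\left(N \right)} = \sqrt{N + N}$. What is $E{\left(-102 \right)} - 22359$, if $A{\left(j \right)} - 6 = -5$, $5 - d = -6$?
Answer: $-22359 - 1122 \sqrt{2} \approx -23946.0$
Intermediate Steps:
$d = 11$ ($d = 5 - -6 = 5 + 6 = 11$)
$A{\left(j \right)} = 1$ ($A{\left(j \right)} = 6 - 5 = 1$)
$b{\left(N \right)} = \sqrt{2} \sqrt{N}$ ($b{\left(N \right)} = \sqrt{2 N} = \sqrt{2} \sqrt{N}$)
$E{\left(Q \right)} = 11 Q \sqrt{2}$ ($E{\left(Q \right)} = Q 11 \sqrt{2} \sqrt{1} = 11 Q \sqrt{2} \cdot 1 = 11 Q \sqrt{2}$)
$E{\left(-102 \right)} - 22359 = 11 \left(-102\right) \sqrt{2} - 22359 = - 1122 \sqrt{2} - 22359 = -22359 - 1122 \sqrt{2}$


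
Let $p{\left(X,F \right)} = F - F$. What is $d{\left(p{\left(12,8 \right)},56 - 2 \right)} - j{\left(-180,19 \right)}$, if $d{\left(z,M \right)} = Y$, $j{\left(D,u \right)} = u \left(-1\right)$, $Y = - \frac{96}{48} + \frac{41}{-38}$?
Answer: $\frac{605}{38} \approx 15.921$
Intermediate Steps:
$Y = - \frac{117}{38}$ ($Y = \left(-96\right) \frac{1}{48} + 41 \left(- \frac{1}{38}\right) = -2 - \frac{41}{38} = - \frac{117}{38} \approx -3.0789$)
$j{\left(D,u \right)} = - u$
$p{\left(X,F \right)} = 0$
$d{\left(z,M \right)} = - \frac{117}{38}$
$d{\left(p{\left(12,8 \right)},56 - 2 \right)} - j{\left(-180,19 \right)} = - \frac{117}{38} - \left(-1\right) 19 = - \frac{117}{38} - -19 = - \frac{117}{38} + 19 = \frac{605}{38}$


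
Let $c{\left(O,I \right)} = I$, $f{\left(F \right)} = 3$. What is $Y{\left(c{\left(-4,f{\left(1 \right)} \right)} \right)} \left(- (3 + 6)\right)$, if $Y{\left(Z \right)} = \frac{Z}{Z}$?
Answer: $-9$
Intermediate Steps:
$Y{\left(Z \right)} = 1$
$Y{\left(c{\left(-4,f{\left(1 \right)} \right)} \right)} \left(- (3 + 6)\right) = 1 \left(- (3 + 6)\right) = 1 \left(\left(-1\right) 9\right) = 1 \left(-9\right) = -9$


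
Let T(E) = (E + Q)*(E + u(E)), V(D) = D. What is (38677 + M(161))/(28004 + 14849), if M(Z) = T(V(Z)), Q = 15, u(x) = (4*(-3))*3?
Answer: 60677/42853 ≈ 1.4159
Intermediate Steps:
u(x) = -36 (u(x) = -12*3 = -36)
T(E) = (-36 + E)*(15 + E) (T(E) = (E + 15)*(E - 36) = (15 + E)*(-36 + E) = (-36 + E)*(15 + E))
M(Z) = -540 + Z² - 21*Z
(38677 + M(161))/(28004 + 14849) = (38677 + (-540 + 161² - 21*161))/(28004 + 14849) = (38677 + (-540 + 25921 - 3381))/42853 = (38677 + 22000)*(1/42853) = 60677*(1/42853) = 60677/42853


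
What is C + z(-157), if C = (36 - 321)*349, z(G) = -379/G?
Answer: -15615626/157 ≈ -99463.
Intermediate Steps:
C = -99465 (C = -285*349 = -99465)
C + z(-157) = -99465 - 379/(-157) = -99465 - 379*(-1/157) = -99465 + 379/157 = -15615626/157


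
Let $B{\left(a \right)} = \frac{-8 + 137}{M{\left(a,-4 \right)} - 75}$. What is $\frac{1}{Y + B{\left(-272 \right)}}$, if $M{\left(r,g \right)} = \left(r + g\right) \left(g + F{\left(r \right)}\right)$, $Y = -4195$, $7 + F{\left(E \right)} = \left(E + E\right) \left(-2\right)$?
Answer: $- \frac{99109}{415762298} \approx -0.00023838$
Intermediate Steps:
$F{\left(E \right)} = -7 - 4 E$ ($F{\left(E \right)} = -7 + \left(E + E\right) \left(-2\right) = -7 + 2 E \left(-2\right) = -7 - 4 E$)
$M{\left(r,g \right)} = \left(g + r\right) \left(-7 + g - 4 r\right)$ ($M{\left(r,g \right)} = \left(r + g\right) \left(g - \left(7 + 4 r\right)\right) = \left(g + r\right) \left(-7 + g - 4 r\right)$)
$B{\left(a \right)} = \frac{129}{-31 + 12 a - a \left(7 + 4 a\right)}$ ($B{\left(a \right)} = \frac{-8 + 137}{\left(\left(-4\right)^{2} - 4 a - - 4 \left(7 + 4 a\right) - a \left(7 + 4 a\right)\right) - 75} = \frac{129}{\left(16 - 4 a + \left(28 + 16 a\right) - a \left(7 + 4 a\right)\right) - 75} = \frac{129}{\left(44 + 12 a - a \left(7 + 4 a\right)\right) - 75} = \frac{129}{-31 + 12 a - a \left(7 + 4 a\right)}$)
$\frac{1}{Y + B{\left(-272 \right)}} = \frac{1}{-4195 - \frac{129}{31 - -1360 + 4 \left(-272\right)^{2}}} = \frac{1}{-4195 - \frac{129}{31 + 1360 + 4 \cdot 73984}} = \frac{1}{-4195 - \frac{129}{31 + 1360 + 295936}} = \frac{1}{-4195 - \frac{129}{297327}} = \frac{1}{-4195 - \frac{43}{99109}} = \frac{1}{- \frac{415762298}{99109}} = - \frac{99109}{415762298}$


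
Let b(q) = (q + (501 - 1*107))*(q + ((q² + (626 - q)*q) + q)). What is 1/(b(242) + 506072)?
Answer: 1/97162808 ≈ 1.0292e-8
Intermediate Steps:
b(q) = (394 + q)*(q² + 2*q + q*(626 - q)) (b(q) = (q + (501 - 107))*(q + ((q² + q*(626 - q)) + q)) = (q + 394)*(q + (q + q² + q*(626 - q))) = (394 + q)*(q² + 2*q + q*(626 - q)))
1/(b(242) + 506072) = 1/(628*242*(394 + 242) + 506072) = 1/(628*242*636 + 506072) = 1/(96656736 + 506072) = 1/97162808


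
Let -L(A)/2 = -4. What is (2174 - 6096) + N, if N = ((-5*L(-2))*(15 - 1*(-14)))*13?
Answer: -19002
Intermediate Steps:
L(A) = 8 (L(A) = -2*(-4) = 8)
N = -15080 (N = ((-5*8)*(15 - 1*(-14)))*13 = -40*(15 + 14)*13 = -40*29*13 = -1160*13 = -15080)
(2174 - 6096) + N = (2174 - 6096) - 15080 = -3922 - 15080 = -19002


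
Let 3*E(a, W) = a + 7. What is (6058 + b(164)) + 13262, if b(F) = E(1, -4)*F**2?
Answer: 273128/3 ≈ 91043.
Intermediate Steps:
E(a, W) = 7/3 + a/3 (E(a, W) = (a + 7)/3 = (7 + a)/3 = 7/3 + a/3)
b(F) = 8*F**2/3 (b(F) = (7/3 + (1/3)*1)*F**2 = (7/3 + 1/3)*F**2 = 8*F**2/3)
(6058 + b(164)) + 13262 = (6058 + (8/3)*164**2) + 13262 = (6058 + (8/3)*26896) + 13262 = (6058 + 215168/3) + 13262 = 233342/3 + 13262 = 273128/3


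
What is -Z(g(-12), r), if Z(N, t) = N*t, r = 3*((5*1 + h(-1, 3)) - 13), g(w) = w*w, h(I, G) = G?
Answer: 2160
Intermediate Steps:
g(w) = w**2
r = -15 (r = 3*((5*1 + 3) - 13) = 3*((5 + 3) - 13) = 3*(8 - 13) = 3*(-5) = -15)
-Z(g(-12), r) = -(-12)**2*(-15) = -144*(-15) = -1*(-2160) = 2160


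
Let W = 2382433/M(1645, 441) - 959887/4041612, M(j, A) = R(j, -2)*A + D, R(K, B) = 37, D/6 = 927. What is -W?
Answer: -118615659683/1091684308 ≈ -108.65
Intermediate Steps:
D = 5562 (D = 6*927 = 5562)
M(j, A) = 5562 + 37*A (M(j, A) = 37*A + 5562 = 5562 + 37*A)
W = 118615659683/1091684308 (W = 2382433/(5562 + 37*441) - 959887/4041612 = 2382433/(5562 + 16317) - 959887*1/4041612 = 2382433/21879 - 959887/4041612 = 118615659683/1091684308 ≈ 108.65)
-W = -1*118615659683/1091684308 = -118615659683/1091684308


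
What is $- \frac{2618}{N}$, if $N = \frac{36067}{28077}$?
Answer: $- \frac{73505586}{36067} \approx -2038.0$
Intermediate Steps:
$N = \frac{36067}{28077}$ ($N = 36067 \cdot \frac{1}{28077} = \frac{36067}{28077} \approx 1.2846$)
$- \frac{2618}{N} = - \frac{2618}{\frac{36067}{28077}} = \left(-2618\right) \frac{28077}{36067} = - \frac{73505586}{36067}$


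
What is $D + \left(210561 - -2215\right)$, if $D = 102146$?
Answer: $314922$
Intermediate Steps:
$D + \left(210561 - -2215\right) = 102146 + \left(210561 - -2215\right) = 102146 + \left(210561 + 2215\right) = 102146 + 212776 = 314922$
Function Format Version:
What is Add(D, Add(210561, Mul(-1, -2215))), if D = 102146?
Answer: 314922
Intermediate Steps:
Add(D, Add(210561, Mul(-1, -2215))) = Add(102146, Add(210561, Mul(-1, -2215))) = Add(102146, Add(210561, 2215)) = Add(102146, 212776) = 314922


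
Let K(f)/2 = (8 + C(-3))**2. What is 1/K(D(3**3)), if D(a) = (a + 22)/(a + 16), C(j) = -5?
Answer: 1/18 ≈ 0.055556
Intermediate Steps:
D(a) = (22 + a)/(16 + a)
K(f) = 18 (K(f) = 2*(8 - 5)**2 = 2*3**2 = 2*9 = 18)
1/K(D(3**3)) = 1/18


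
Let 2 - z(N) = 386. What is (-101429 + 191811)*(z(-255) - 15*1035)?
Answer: -1437887238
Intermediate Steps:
z(N) = -384 (z(N) = 2 - 1*386 = 2 - 386 = -384)
(-101429 + 191811)*(z(-255) - 15*1035) = (-101429 + 191811)*(-384 - 15*1035) = 90382*(-384 - 15525) = 90382*(-15909) = -1437887238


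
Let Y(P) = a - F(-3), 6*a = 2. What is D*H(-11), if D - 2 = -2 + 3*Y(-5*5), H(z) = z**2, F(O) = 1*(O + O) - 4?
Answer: 3751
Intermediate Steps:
a = 1/3 (a = (1/6)*2 = 1/3 ≈ 0.33333)
F(O) = -4 + 2*O (F(O) = 1*(2*O) - 4 = 2*O - 4 = -4 + 2*O)
Y(P) = 31/3 (Y(P) = 1/3 - (-4 + 2*(-3)) = 1/3 - (-4 - 6) = 1/3 - 1*(-10) = 1/3 + 10 = 31/3)
D = 31 (D = 2 + (-2 + 3*(31/3)) = 2 + (-2 + 31) = 2 + 29 = 31)
D*H(-11) = 31*(-11)**2 = 31*121 = 3751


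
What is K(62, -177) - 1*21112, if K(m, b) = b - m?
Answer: -21351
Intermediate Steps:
K(62, -177) - 1*21112 = (-177 - 1*62) - 1*21112 = (-177 - 62) - 21112 = -239 - 21112 = -21351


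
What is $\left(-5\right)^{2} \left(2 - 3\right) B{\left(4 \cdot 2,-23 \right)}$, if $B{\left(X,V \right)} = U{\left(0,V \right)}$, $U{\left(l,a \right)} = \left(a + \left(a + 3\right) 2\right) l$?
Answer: $0$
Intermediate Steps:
$U{\left(l,a \right)} = l \left(6 + 3 a\right)$ ($U{\left(l,a \right)} = \left(a + \left(3 + a\right) 2\right) l = \left(a + \left(6 + 2 a\right)\right) l = \left(6 + 3 a\right) l = l \left(6 + 3 a\right)$)
$B{\left(X,V \right)} = 0$ ($B{\left(X,V \right)} = 3 \cdot 0 \left(2 + V\right) = 0$)
$\left(-5\right)^{2} \left(2 - 3\right) B{\left(4 \cdot 2,-23 \right)} = \left(-5\right)^{2} \left(2 - 3\right) 0 = 25 \left(-1\right) 0 = \left(-25\right) 0 = 0$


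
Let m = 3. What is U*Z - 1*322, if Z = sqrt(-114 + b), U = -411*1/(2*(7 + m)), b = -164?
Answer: -322 - 411*I*sqrt(278)/20 ≈ -322.0 - 342.64*I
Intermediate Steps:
U = -411/20 (U = -411*1/(2*(7 + 3)) = -411/(10*2) = -411/20 ≈ -20.550)
Z = I*sqrt(278) (Z = sqrt(-114 - 164) = sqrt(-278) = I*sqrt(278) ≈ 16.673*I)
U*Z - 1*322 = -411*I*sqrt(278)/20 - 1*322 = -411*I*sqrt(278)/20 - 322 = -322 - 411*I*sqrt(278)/20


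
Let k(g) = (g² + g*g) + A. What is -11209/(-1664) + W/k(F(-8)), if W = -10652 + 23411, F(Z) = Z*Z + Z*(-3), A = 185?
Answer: 196909633/26079872 ≈ 7.5503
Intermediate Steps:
F(Z) = Z² - 3*Z
W = 12759
k(g) = 185 + 2*g² (k(g) = (g² + g*g) + 185 = (g² + g²) + 185 = 2*g² + 185 = 185 + 2*g²)
-11209/(-1664) + W/k(F(-8)) = -11209/(-1664) + 12759/(185 + 2*(-8*(-3 - 8))²) = -11209*(-1/1664) + 12759/(185 + 2*(-8*(-11))²) = 11209/1664 + 12759/(185 + 2*88²) = 11209/1664 + 12759/(185 + 2*7744) = 11209/1664 + 12759/(185 + 15488) = 11209/1664 + 12759/15673 = 196909633/26079872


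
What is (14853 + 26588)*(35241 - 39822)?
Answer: -189841221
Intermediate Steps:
(14853 + 26588)*(35241 - 39822) = 41441*(-4581) = -189841221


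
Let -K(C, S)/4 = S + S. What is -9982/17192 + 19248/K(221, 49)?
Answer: -2989505/60172 ≈ -49.683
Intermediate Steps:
K(C, S) = -8*S (K(C, S) = -4*(S + S) = -8*S)
-9982/17192 + 19248/K(221, 49) = -9982/17192 + 19248/((-8*49)) = -9982*1/17192 + 19248/(-392) = -713/1228 + 19248*(-1/392) = -713/1228 - 2406/49 = -2989505/60172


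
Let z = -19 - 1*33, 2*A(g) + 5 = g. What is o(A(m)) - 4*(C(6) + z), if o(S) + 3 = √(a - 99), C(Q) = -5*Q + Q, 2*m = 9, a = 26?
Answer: 301 + I*√73 ≈ 301.0 + 8.544*I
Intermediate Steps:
m = 9/2 (m = (½)*9 = 9/2 ≈ 4.5000)
A(g) = -5/2 + g/2
C(Q) = -4*Q
o(S) = -3 + I*√73 (o(S) = -3 + √(26 - 99) = -3 + √(-73) = -3 + I*√73)
z = -52 (z = -19 - 33 = -52)
o(A(m)) - 4*(C(6) + z) = (-3 + I*√73) - 4*(-4*6 - 52) = (-3 + I*√73) - 4*(-24 - 52) = (-3 + I*√73) - 4*(-76) = (-3 + I*√73) + 304 = 301 + I*√73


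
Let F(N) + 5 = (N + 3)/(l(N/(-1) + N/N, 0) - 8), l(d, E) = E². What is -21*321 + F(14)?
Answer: -53985/8 ≈ -6748.1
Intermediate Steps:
F(N) = -43/8 - N/8 (F(N) = -5 + (N + 3)/(0² - 8) = -5 + (3 + N)/(0 - 8) = -5 + (3 + N)/(-8) = -5 + (3 + N)*(-⅛) = -5 + (-3/8 - N/8) = -43/8 - N/8)
-21*321 + F(14) = -21*321 + (-43/8 - ⅛*14) = -6741 + (-43/8 - 7/4) = -6741 - 57/8 = -53985/8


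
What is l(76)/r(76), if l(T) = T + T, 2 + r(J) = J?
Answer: 76/37 ≈ 2.0541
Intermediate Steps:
r(J) = -2 + J
l(T) = 2*T
l(76)/r(76) = (2*76)/(-2 + 76) = 152/74 = 152*(1/74) = 76/37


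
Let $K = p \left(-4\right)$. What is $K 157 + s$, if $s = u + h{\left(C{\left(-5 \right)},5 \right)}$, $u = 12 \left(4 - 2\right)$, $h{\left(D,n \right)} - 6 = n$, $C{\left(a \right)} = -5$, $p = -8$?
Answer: $5059$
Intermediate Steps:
$h{\left(D,n \right)} = 6 + n$
$u = 24$ ($u = 12 \left(4 - 2\right) = 12 \cdot 2 = 24$)
$s = 35$ ($s = 24 + \left(6 + 5\right) = 24 + 11 = 35$)
$K = 32$ ($K = \left(-8\right) \left(-4\right) = 32$)
$K 157 + s = 32 \cdot 157 + 35 = 5024 + 35 = 5059$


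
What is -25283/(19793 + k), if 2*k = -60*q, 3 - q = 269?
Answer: -25283/27773 ≈ -0.91034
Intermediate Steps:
q = -266 (q = 3 - 1*269 = 3 - 269 = -266)
k = 7980 (k = (-60*(-266))/2 = (½)*15960 = 7980)
-25283/(19793 + k) = -25283/(19793 + 7980) = -25283/27773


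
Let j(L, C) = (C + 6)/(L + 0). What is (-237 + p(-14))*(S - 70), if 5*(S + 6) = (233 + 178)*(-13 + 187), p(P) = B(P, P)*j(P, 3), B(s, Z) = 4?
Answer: -17041674/5 ≈ -3.4083e+6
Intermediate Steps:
j(L, C) = (6 + C)/L
p(P) = 36/P (p(P) = 4*((6 + 3)/P) = 4*(9/P) = 36/P)
S = 71484/5 (S = -6 + ((233 + 178)*(-13 + 187))/5 = -6 + (411*174)/5 = -6 + (1/5)*71514 = -6 + 71514/5 = 71484/5 ≈ 14297.)
(-237 + p(-14))*(S - 70) = (-237 + 36/(-14))*(71484/5 - 70) = (-237 + 36*(-1/14))*(71134/5) = (-237 - 18/7)*(71134/5) = -1677/7*71134/5 = -17041674/5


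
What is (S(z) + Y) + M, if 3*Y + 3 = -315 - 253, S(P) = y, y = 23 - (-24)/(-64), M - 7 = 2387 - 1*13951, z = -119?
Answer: -281393/24 ≈ -11725.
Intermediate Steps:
M = -11557 (M = 7 + (2387 - 1*13951) = 7 + (2387 - 13951) = 7 - 11564 = -11557)
y = 181/8 (y = 23 - (-24)*(-1)/64 = 23 - 1*3/8 = 23 - 3/8 = 181/8 ≈ 22.625)
S(P) = 181/8
Y = -571/3 (Y = -1 + (-315 - 253)/3 = -1 + (1/3)*(-568) = -1 - 568/3 = -571/3 ≈ -190.33)
(S(z) + Y) + M = (181/8 - 571/3) - 11557 = -4025/24 - 11557 = -281393/24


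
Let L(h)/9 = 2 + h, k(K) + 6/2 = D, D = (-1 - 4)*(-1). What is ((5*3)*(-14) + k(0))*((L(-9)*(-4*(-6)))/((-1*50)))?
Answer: -157248/25 ≈ -6289.9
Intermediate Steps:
D = 5 (D = -5*(-1) = 5)
k(K) = 2 (k(K) = -3 + 5 = 2)
L(h) = 18 + 9*h (L(h) = 9*(2 + h) = 18 + 9*h)
((5*3)*(-14) + k(0))*((L(-9)*(-4*(-6)))/((-1*50))) = ((5*3)*(-14) + 2)*(((18 + 9*(-9))*(-4*(-6)))/((-1*50))) = (15*(-14) + 2)*(((18 - 81)*24)/(-50)) = (-210 + 2)*(-63*24*(-1/50)) = -(-314496)*(-1)/50 = -208*756/25 = -157248/25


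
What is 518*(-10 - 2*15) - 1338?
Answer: -22058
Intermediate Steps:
518*(-10 - 2*15) - 1338 = 518*(-10 - 30) - 1338 = 518*(-40) - 1338 = -20720 - 1338 = -22058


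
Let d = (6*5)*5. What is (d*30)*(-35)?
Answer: -157500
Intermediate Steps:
d = 150 (d = 30*5 = 150)
(d*30)*(-35) = (150*30)*(-35) = 4500*(-35) = -157500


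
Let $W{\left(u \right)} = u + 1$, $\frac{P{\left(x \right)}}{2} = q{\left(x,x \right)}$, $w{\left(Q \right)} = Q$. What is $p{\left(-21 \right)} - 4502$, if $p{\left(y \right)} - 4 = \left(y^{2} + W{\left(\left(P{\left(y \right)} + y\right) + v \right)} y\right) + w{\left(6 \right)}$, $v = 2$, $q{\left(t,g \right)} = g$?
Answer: $-2791$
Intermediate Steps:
$P{\left(x \right)} = 2 x$
$W{\left(u \right)} = 1 + u$
$p{\left(y \right)} = 10 + y^{2} + y \left(3 + 3 y\right)$ ($p{\left(y \right)} = 4 + \left(\left(y^{2} + \left(1 + \left(\left(2 y + y\right) + 2\right)\right) y\right) + 6\right) = 4 + \left(\left(y^{2} + \left(1 + \left(3 y + 2\right)\right) y\right) + 6\right) = 4 + \left(\left(y^{2} + \left(1 + \left(2 + 3 y\right)\right) y\right) + 6\right) = 4 + \left(\left(y^{2} + \left(3 + 3 y\right) y\right) + 6\right) = 4 + \left(\left(y^{2} + y \left(3 + 3 y\right)\right) + 6\right) = 4 + \left(6 + y^{2} + y \left(3 + 3 y\right)\right) = 10 + y^{2} + y \left(3 + 3 y\right)$)
$p{\left(-21 \right)} - 4502 = \left(10 + 3 \left(-21\right) + 4 \left(-21\right)^{2}\right) - 4502 = \left(10 - 63 + 4 \cdot 441\right) - 4502 = \left(10 - 63 + 1764\right) - 4502 = 1711 - 4502 = -2791$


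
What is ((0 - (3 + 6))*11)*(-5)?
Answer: 495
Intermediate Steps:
((0 - (3 + 6))*11)*(-5) = ((0 - 1*9)*11)*(-5) = ((0 - 9)*11)*(-5) = -9*11*(-5) = -99*(-5) = 495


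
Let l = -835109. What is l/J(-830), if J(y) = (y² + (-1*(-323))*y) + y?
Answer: -75919/38180 ≈ -1.9884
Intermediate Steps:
J(y) = y² + 324*y (J(y) = (y² + 323*y) + y = y² + 324*y)
l/J(-830) = -835109*(-1/(830*(324 - 830))) = -835109/((-830*(-506))) = -835109/419980 = -835109*1/419980 = -75919/38180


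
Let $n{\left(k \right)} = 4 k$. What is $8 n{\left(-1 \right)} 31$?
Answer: $-992$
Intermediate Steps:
$8 n{\left(-1 \right)} 31 = 8 \cdot 4 \left(-1\right) 31 = 8 \left(-4\right) 31 = \left(-32\right) 31 = -992$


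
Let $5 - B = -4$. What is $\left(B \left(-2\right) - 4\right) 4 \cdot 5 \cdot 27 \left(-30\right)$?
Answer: $356400$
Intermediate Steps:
$B = 9$ ($B = 5 - -4 = 5 + 4 = 9$)
$\left(B \left(-2\right) - 4\right) 4 \cdot 5 \cdot 27 \left(-30\right) = \left(9 \left(-2\right) - 4\right) 4 \cdot 5 \cdot 27 \left(-30\right) = \left(-18 - 4\right) 4 \cdot 5 \cdot 27 \left(-30\right) = \left(-22\right) 4 \cdot 5 \cdot 27 \left(-30\right) = \left(-88\right) 5 \cdot 27 \left(-30\right) = \left(-440\right) 27 \left(-30\right) = \left(-11880\right) \left(-30\right) = 356400$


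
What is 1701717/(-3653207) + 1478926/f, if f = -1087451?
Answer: -7253356669049/3972683605357 ≈ -1.8258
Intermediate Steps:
1701717/(-3653207) + 1478926/f = 1701717/(-3653207) + 1478926/(-1087451) = 1701717*(-1/3653207) + 1478926*(-1/1087451) = -1701717/3653207 - 1478926/1087451 = -7253356669049/3972683605357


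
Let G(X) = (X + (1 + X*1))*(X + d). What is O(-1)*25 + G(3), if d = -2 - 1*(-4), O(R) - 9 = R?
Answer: 235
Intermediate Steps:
O(R) = 9 + R
d = 2 (d = -2 + 4 = 2)
G(X) = (1 + 2*X)*(2 + X) (G(X) = (X + (1 + X*1))*(X + 2) = (X + (1 + X))*(2 + X) = (1 + 2*X)*(2 + X))
O(-1)*25 + G(3) = (9 - 1)*25 + (2 + 2*3² + 5*3) = 8*25 + (2 + 2*9 + 15) = 200 + (2 + 18 + 15) = 200 + 35 = 235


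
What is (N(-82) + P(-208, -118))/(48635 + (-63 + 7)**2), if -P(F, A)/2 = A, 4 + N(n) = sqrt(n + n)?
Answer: 232/51771 + 2*I*sqrt(41)/51771 ≈ 0.0044813 + 0.00024736*I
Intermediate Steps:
N(n) = -4 + sqrt(2)*sqrt(n) (N(n) = -4 + sqrt(n + n) = -4 + sqrt(2*n) = -4 + sqrt(2)*sqrt(n))
P(F, A) = -2*A
(N(-82) + P(-208, -118))/(48635 + (-63 + 7)**2) = ((-4 + sqrt(2)*sqrt(-82)) - 2*(-118))/(48635 + (-63 + 7)**2) = ((-4 + sqrt(2)*(I*sqrt(82))) + 236)/(48635 + (-56)**2) = ((-4 + 2*I*sqrt(41)) + 236)/(48635 + 3136) = (232 + 2*I*sqrt(41))/51771 = (232 + 2*I*sqrt(41))*(1/51771) = 232/51771 + 2*I*sqrt(41)/51771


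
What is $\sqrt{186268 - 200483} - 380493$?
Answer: $-380493 + i \sqrt{14215} \approx -3.8049 \cdot 10^{5} + 119.23 i$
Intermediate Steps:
$\sqrt{186268 - 200483} - 380493 = \sqrt{-14215} - 380493 = i \sqrt{14215} - 380493 = -380493 + i \sqrt{14215}$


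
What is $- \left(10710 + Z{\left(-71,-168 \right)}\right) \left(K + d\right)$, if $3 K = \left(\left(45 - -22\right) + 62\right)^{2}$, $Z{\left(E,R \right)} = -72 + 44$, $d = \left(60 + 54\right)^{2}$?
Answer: $-198076326$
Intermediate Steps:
$d = 12996$ ($d = 114^{2} = 12996$)
$Z{\left(E,R \right)} = -28$
$K = 5547$ ($K = \frac{\left(\left(45 - -22\right) + 62\right)^{2}}{3} = \frac{\left(\left(45 + 22\right) + 62\right)^{2}}{3} = \frac{\left(67 + 62\right)^{2}}{3} = \frac{129^{2}}{3} = \frac{1}{3} \cdot 16641 = 5547$)
$- \left(10710 + Z{\left(-71,-168 \right)}\right) \left(K + d\right) = - \left(10710 - 28\right) \left(5547 + 12996\right) = - 10682 \cdot 18543 = \left(-1\right) 198076326 = -198076326$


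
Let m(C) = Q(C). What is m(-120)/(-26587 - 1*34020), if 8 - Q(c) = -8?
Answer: -16/60607 ≈ -0.00026400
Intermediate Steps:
Q(c) = 16 (Q(c) = 8 - 1*(-8) = 8 + 8 = 16)
m(C) = 16
m(-120)/(-26587 - 1*34020) = 16/(-26587 - 1*34020) = 16/(-26587 - 34020) = 16/(-60607) = 16*(-1/60607) = -16/60607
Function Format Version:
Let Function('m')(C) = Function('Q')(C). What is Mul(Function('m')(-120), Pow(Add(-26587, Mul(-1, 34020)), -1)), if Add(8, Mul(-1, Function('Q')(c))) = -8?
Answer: Rational(-16, 60607) ≈ -0.00026400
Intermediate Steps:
Function('Q')(c) = 16 (Function('Q')(c) = Add(8, Mul(-1, -8)) = Add(8, 8) = 16)
Function('m')(C) = 16
Mul(Function('m')(-120), Pow(Add(-26587, Mul(-1, 34020)), -1)) = Mul(16, Pow(Add(-26587, Mul(-1, 34020)), -1)) = Mul(16, Pow(Add(-26587, -34020), -1)) = Mul(16, Pow(-60607, -1)) = Mul(16, Rational(-1, 60607)) = Rational(-16, 60607)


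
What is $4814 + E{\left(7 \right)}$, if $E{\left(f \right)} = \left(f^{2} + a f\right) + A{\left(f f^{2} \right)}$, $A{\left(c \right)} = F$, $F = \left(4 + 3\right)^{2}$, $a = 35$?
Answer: $5157$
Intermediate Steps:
$F = 49$ ($F = 7^{2} = 49$)
$A{\left(c \right)} = 49$
$E{\left(f \right)} = 49 + f^{2} + 35 f$ ($E{\left(f \right)} = \left(f^{2} + 35 f\right) + 49 = 49 + f^{2} + 35 f$)
$4814 + E{\left(7 \right)} = 4814 + \left(49 + 7^{2} + 35 \cdot 7\right) = 4814 + \left(49 + 49 + 245\right) = 4814 + 343 = 5157$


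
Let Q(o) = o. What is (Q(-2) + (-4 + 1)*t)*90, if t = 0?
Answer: -180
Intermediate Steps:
(Q(-2) + (-4 + 1)*t)*90 = (-2 + (-4 + 1)*0)*90 = (-2 - 3*0)*90 = (-2 + 0)*90 = -2*90 = -180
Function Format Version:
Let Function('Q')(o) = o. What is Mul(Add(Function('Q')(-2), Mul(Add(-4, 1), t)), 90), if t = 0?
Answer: -180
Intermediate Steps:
Mul(Add(Function('Q')(-2), Mul(Add(-4, 1), t)), 90) = Mul(Add(-2, Mul(Add(-4, 1), 0)), 90) = Mul(Add(-2, Mul(-3, 0)), 90) = Mul(Add(-2, 0), 90) = Mul(-2, 90) = -180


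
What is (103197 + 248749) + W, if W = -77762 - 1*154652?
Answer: 119532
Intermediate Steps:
W = -232414 (W = -77762 - 154652 = -232414)
(103197 + 248749) + W = (103197 + 248749) - 232414 = 351946 - 232414 = 119532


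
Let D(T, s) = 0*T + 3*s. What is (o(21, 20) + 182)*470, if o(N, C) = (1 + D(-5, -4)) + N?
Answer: 90240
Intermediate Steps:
D(T, s) = 3*s (D(T, s) = 0 + 3*s = 3*s)
o(N, C) = -11 + N (o(N, C) = (1 + 3*(-4)) + N = (1 - 12) + N = -11 + N)
(o(21, 20) + 182)*470 = ((-11 + 21) + 182)*470 = (10 + 182)*470 = 192*470 = 90240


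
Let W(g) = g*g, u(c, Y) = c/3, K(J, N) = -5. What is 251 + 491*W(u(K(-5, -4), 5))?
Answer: 14534/9 ≈ 1614.9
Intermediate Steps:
u(c, Y) = c/3 (u(c, Y) = c*(⅓) = c/3)
W(g) = g²
251 + 491*W(u(K(-5, -4), 5)) = 251 + 491*((⅓)*(-5))² = 251 + 491*(-5/3)² = 251 + 491*(25/9) = 251 + 12275/9 = 14534/9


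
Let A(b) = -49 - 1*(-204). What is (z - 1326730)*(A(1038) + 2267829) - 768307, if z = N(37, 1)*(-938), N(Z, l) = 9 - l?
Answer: -3026022132563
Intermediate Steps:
z = -7504 (z = (9 - 1*1)*(-938) = (9 - 1)*(-938) = 8*(-938) = -7504)
A(b) = 155 (A(b) = -49 + 204 = 155)
(z - 1326730)*(A(1038) + 2267829) - 768307 = (-7504 - 1326730)*(155 + 2267829) - 768307 = -1334234*2267984 - 768307 = -3026021364256 - 768307 = -3026022132563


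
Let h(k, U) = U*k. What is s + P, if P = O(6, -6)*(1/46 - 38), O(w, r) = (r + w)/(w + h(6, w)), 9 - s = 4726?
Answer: -4717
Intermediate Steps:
s = -4717 (s = 9 - 1*4726 = 9 - 4726 = -4717)
O(w, r) = (r + w)/(7*w) (O(w, r) = (r + w)/(w + w*6) = (r + w)/(w + 6*w) = (r + w)/((7*w)) = (r + w)*(1/(7*w)) = (r + w)/(7*w))
P = 0 (P = ((1/7)*(-6 + 6)/6)*(1/46 - 38) = ((1/7)*(1/6)*0)*(1/46 - 38) = 0*(-1747/46) = 0)
s + P = -4717 + 0 = -4717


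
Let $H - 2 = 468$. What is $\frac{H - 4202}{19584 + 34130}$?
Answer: $- \frac{1866}{26857} \approx -0.069479$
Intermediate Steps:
$H = 470$ ($H = 2 + 468 = 470$)
$\frac{H - 4202}{19584 + 34130} = \frac{470 - 4202}{19584 + 34130} = - \frac{3732}{53714} = \left(-3732\right) \frac{1}{53714} = - \frac{1866}{26857}$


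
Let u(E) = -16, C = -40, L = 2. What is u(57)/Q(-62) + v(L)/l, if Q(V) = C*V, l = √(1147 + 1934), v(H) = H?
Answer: -1/155 + 2*√3081/3081 ≈ 0.029580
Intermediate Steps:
l = √3081 ≈ 55.507
Q(V) = -40*V
u(57)/Q(-62) + v(L)/l = -16/((-40*(-62))) + 2/(√3081) = -16/2480 + 2*(√3081/3081) = -16*1/2480 + 2*√3081/3081 = -1/155 + 2*√3081/3081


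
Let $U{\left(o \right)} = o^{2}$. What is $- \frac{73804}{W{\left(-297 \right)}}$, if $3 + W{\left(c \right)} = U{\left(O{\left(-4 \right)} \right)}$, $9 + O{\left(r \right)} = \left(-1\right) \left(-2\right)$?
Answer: $- \frac{36902}{23} \approx -1604.4$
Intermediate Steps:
$O{\left(r \right)} = -7$ ($O{\left(r \right)} = -9 - -2 = -9 + 2 = -7$)
$W{\left(c \right)} = 46$ ($W{\left(c \right)} = -3 + \left(-7\right)^{2} = -3 + 49 = 46$)
$- \frac{73804}{W{\left(-297 \right)}} = - \frac{73804}{46} = \left(-73804\right) \frac{1}{46} = - \frac{36902}{23}$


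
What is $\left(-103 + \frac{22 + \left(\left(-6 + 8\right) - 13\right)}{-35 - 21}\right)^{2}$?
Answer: $\frac{33396841}{3136} \approx 10650.0$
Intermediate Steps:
$\left(-103 + \frac{22 + \left(\left(-6 + 8\right) - 13\right)}{-35 - 21}\right)^{2} = \left(-103 + \frac{22 + \left(2 - 13\right)}{-56}\right)^{2} = \left(-103 + \left(22 - 11\right) \left(- \frac{1}{56}\right)\right)^{2} = \left(-103 + 11 \left(- \frac{1}{56}\right)\right)^{2} = \left(-103 - \frac{11}{56}\right)^{2} = \left(- \frac{5779}{56}\right)^{2} = \frac{33396841}{3136}$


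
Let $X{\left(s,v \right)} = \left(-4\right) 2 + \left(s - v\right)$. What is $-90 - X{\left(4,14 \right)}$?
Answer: $-72$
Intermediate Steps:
$X{\left(s,v \right)} = -8 + s - v$ ($X{\left(s,v \right)} = -8 + \left(s - v\right) = -8 + s - v$)
$-90 - X{\left(4,14 \right)} = -90 - \left(-8 + 4 - 14\right) = -90 - -18 = -90 + 18 = -72$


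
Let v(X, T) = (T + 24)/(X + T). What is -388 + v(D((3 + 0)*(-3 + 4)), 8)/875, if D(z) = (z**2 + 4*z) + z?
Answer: -339499/875 ≈ -388.00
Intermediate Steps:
D(z) = z**2 + 5*z
v(X, T) = (24 + T)/(T + X)
-388 + v(D((3 + 0)*(-3 + 4)), 8)/875 = -388 + ((24 + 8)/(8 + ((3 + 0)*(-3 + 4))*(5 + (3 + 0)*(-3 + 4))))/875 = -388 + (32/(8 + (3*1)*(5 + 3*1)))*(1/875) = -388 + (32/(8 + 3*(5 + 3)))*(1/875) = -388 + (32/(8 + 3*8))*(1/875) = -388 + (32/(8 + 24))*(1/875) = -388 + (32/32)*(1/875) = -388 + ((1/32)*32)*(1/875) = -388 + 1*(1/875) = -388 + 1/875 = -339499/875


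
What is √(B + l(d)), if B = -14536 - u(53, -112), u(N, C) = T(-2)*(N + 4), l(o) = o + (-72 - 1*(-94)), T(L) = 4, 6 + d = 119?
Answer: I*√14629 ≈ 120.95*I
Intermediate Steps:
d = 113 (d = -6 + 119 = 113)
l(o) = 22 + o (l(o) = o + (-72 + 94) = o + 22 = 22 + o)
u(N, C) = 16 + 4*N (u(N, C) = 4*(N + 4) = 4*(4 + N) = 16 + 4*N)
B = -14764 (B = -14536 - (16 + 4*53) = -14536 - (16 + 212) = -14536 - 1*228 = -14536 - 228 = -14764)
√(B + l(d)) = √(-14764 + (22 + 113)) = √(-14764 + 135) = √(-14629) = I*√14629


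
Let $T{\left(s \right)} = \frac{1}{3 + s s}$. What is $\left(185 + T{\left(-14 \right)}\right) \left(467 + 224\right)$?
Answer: $\frac{25439856}{199} \approx 1.2784 \cdot 10^{5}$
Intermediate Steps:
$T{\left(s \right)} = \frac{1}{3 + s^{2}}$
$\left(185 + T{\left(-14 \right)}\right) \left(467 + 224\right) = \left(185 + \frac{1}{3 + \left(-14\right)^{2}}\right) \left(467 + 224\right) = \left(185 + \frac{1}{3 + 196}\right) 691 = \left(185 + \frac{1}{199}\right) 691 = \frac{36816}{199} \cdot 691 = \frac{25439856}{199}$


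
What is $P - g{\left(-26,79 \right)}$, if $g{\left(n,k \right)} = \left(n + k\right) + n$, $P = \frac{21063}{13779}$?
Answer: $- \frac{116990}{4593} \approx -25.471$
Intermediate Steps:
$P = \frac{7021}{4593}$ ($P = 21063 \cdot \frac{1}{13779} = \frac{7021}{4593} \approx 1.5286$)
$g{\left(n,k \right)} = k + 2 n$ ($g{\left(n,k \right)} = \left(k + n\right) + n = k + 2 n$)
$P - g{\left(-26,79 \right)} = \frac{7021}{4593} - \left(79 + 2 \left(-26\right)\right) = \frac{7021}{4593} - \left(79 - 52\right) = \frac{7021}{4593} - 27 = - \frac{116990}{4593}$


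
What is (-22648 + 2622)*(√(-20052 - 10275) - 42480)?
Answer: 850704480 - 20026*I*√30327 ≈ 8.507e+8 - 3.4875e+6*I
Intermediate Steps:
(-22648 + 2622)*(√(-20052 - 10275) - 42480) = -20026*(√(-30327) - 42480) = -20026*(I*√30327 - 42480) = -20026*(-42480 + I*√30327) = 850704480 - 20026*I*√30327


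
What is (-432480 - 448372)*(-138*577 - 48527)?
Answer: 112883826356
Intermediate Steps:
(-432480 - 448372)*(-138*577 - 48527) = -880852*(-79626 - 48527) = -880852*(-128153) = 112883826356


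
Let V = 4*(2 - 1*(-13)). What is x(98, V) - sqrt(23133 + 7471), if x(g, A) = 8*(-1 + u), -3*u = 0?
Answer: -8 - 2*sqrt(7651) ≈ -182.94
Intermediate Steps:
u = 0 (u = -1/3*0 = 0)
V = 60 (V = 4*(2 + 13) = 4*15 = 60)
x(g, A) = -8 (x(g, A) = 8*(-1 + 0) = 8*(-1) = -8)
x(98, V) - sqrt(23133 + 7471) = -8 - sqrt(23133 + 7471) = -8 - sqrt(30604) = -8 - 2*sqrt(7651)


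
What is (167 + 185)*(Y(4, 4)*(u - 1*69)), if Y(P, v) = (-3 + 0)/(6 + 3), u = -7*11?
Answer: 51392/3 ≈ 17131.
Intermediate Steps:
u = -77
Y(P, v) = -⅓ (Y(P, v) = -3/9 = -3*⅑ = -⅓)
(167 + 185)*(Y(4, 4)*(u - 1*69)) = (167 + 185)*(-(-77 - 1*69)/3) = 352*(-(-77 - 69)/3) = 352*(-⅓*(-146)) = 352*(146/3) = 51392/3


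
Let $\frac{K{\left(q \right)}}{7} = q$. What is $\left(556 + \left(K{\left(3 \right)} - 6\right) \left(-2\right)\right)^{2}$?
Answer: $276676$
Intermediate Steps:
$K{\left(q \right)} = 7 q$
$\left(556 + \left(K{\left(3 \right)} - 6\right) \left(-2\right)\right)^{2} = \left(556 + \left(7 \cdot 3 - 6\right) \left(-2\right)\right)^{2} = \left(556 + \left(21 - 6\right) \left(-2\right)\right)^{2} = \left(556 + 15 \left(-2\right)\right)^{2} = \left(556 - 30\right)^{2} = 526^{2} = 276676$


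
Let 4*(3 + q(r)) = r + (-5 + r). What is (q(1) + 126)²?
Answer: 239121/16 ≈ 14945.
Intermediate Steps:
q(r) = -17/4 + r/2 (q(r) = -3 + (r + (-5 + r))/4 = -3 + (-5 + 2*r)/4 = -3 + (-5/4 + r/2) = -17/4 + r/2)
(q(1) + 126)² = ((-17/4 + (½)*1) + 126)² = ((-17/4 + ½) + 126)² = (-15/4 + 126)² = (489/4)² = 239121/16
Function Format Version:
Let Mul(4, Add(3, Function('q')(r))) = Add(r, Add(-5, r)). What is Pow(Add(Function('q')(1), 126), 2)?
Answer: Rational(239121, 16) ≈ 14945.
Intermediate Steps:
Function('q')(r) = Add(Rational(-17, 4), Mul(Rational(1, 2), r)) (Function('q')(r) = Add(-3, Mul(Rational(1, 4), Add(r, Add(-5, r)))) = Add(-3, Mul(Rational(1, 4), Add(-5, Mul(2, r)))) = Add(-3, Add(Rational(-5, 4), Mul(Rational(1, 2), r))) = Add(Rational(-17, 4), Mul(Rational(1, 2), r)))
Pow(Add(Function('q')(1), 126), 2) = Pow(Add(Add(Rational(-17, 4), Mul(Rational(1, 2), 1)), 126), 2) = Pow(Add(Add(Rational(-17, 4), Rational(1, 2)), 126), 2) = Pow(Add(Rational(-15, 4), 126), 2) = Pow(Rational(489, 4), 2) = Rational(239121, 16)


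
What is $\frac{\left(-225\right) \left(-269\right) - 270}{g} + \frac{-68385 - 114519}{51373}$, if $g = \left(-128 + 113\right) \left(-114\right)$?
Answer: $\frac{61838095}{1952174} \approx 31.677$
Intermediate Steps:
$g = 1710$ ($g = \left(-15\right) \left(-114\right) = 1710$)
$\frac{\left(-225\right) \left(-269\right) - 270}{g} + \frac{-68385 - 114519}{51373} = \frac{\left(-225\right) \left(-269\right) - 270}{1710} + \frac{-68385 - 114519}{51373} = \left(60525 - 270\right) \frac{1}{1710} - \frac{182904}{51373} = 60255 \cdot \frac{1}{1710} - \frac{182904}{51373} = \frac{1339}{38} - \frac{182904}{51373} = \frac{61838095}{1952174}$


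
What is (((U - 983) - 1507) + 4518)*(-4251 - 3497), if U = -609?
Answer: -10994412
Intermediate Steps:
(((U - 983) - 1507) + 4518)*(-4251 - 3497) = (((-609 - 983) - 1507) + 4518)*(-4251 - 3497) = ((-1592 - 1507) + 4518)*(-7748) = (-3099 + 4518)*(-7748) = 1419*(-7748) = -10994412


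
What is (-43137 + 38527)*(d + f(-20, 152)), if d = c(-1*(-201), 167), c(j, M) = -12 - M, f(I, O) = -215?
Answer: 1816340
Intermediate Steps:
d = -179 (d = -12 - 1*167 = -12 - 167 = -179)
(-43137 + 38527)*(d + f(-20, 152)) = (-43137 + 38527)*(-179 - 215) = -4610*(-394) = 1816340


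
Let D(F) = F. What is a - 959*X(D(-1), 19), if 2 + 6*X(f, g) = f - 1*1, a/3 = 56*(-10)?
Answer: -3122/3 ≈ -1040.7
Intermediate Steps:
a = -1680 (a = 3*(56*(-10)) = 3*(-560) = -1680)
X(f, g) = -½ + f/6 (X(f, g) = -⅓ + (f - 1*1)/6 = -⅓ + (f - 1)/6 = -⅓ + (-1 + f)/6 = -⅓ + (-⅙ + f/6) = -½ + f/6)
a - 959*X(D(-1), 19) = -1680 - 959*(-½ + (⅙)*(-1)) = -1680 - 959*(-½ - ⅙) = -1680 - 959*(-⅔) = -1680 + 1918/3 = -3122/3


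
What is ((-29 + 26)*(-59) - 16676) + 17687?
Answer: 1188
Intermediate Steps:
((-29 + 26)*(-59) - 16676) + 17687 = (-3*(-59) - 16676) + 17687 = (177 - 16676) + 17687 = -16499 + 17687 = 1188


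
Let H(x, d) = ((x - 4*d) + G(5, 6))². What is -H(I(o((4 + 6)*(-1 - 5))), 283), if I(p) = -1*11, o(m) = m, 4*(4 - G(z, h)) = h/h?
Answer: -20766249/16 ≈ -1.2979e+6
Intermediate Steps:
G(z, h) = 15/4 (G(z, h) = 4 - h/(4*h) = 4 - ¼*1 = 4 - ¼ = 15/4)
I(p) = -11
H(x, d) = (15/4 + x - 4*d)² (H(x, d) = ((x - 4*d) + 15/4)² = (15/4 + x - 4*d)²)
-H(I(o((4 + 6)*(-1 - 5))), 283) = -(15 - 16*283 + 4*(-11))²/16 = -(15 - 4528 - 44)²/16 = -(-4557)²/16 = -20766249/16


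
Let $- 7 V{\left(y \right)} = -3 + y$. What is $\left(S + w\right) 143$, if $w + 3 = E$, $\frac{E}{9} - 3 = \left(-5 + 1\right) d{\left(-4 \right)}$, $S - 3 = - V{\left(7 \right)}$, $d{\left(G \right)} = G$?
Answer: $\frac{171743}{7} \approx 24535.0$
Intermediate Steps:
$V{\left(y \right)} = \frac{3}{7} - \frac{y}{7}$ ($V{\left(y \right)} = - \frac{-3 + y}{7} = \frac{3}{7} - \frac{y}{7}$)
$S = \frac{25}{7}$ ($S = 3 - \left(\frac{3}{7} - 1\right) = 3 - - \frac{4}{7} = 3 + \frac{4}{7} = \frac{25}{7} \approx 3.5714$)
$E = 171$ ($E = 27 + 9 \left(-5 + 1\right) \left(-4\right) = 27 + 9 \left(\left(-4\right) \left(-4\right)\right) = 27 + 9 \cdot 16 = 27 + 144 = 171$)
$w = 168$ ($w = -3 + 171 = 168$)
$\left(S + w\right) 143 = \left(\frac{25}{7} + 168\right) 143 = \frac{1201}{7} \cdot 143 = \frac{171743}{7}$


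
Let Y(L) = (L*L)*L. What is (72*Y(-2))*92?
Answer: -52992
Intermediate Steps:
Y(L) = L**3 (Y(L) = L**2*L = L**3)
(72*Y(-2))*92 = (72*(-2)**3)*92 = (72*(-8))*92 = -576*92 = -52992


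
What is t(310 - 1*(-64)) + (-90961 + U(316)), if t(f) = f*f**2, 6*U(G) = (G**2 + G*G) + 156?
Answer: 156767923/3 ≈ 5.2256e+7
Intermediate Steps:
U(G) = 26 + G**2/3 (U(G) = ((G**2 + G*G) + 156)/6 = ((G**2 + G**2) + 156)/6 = (2*G**2 + 156)/6 = (156 + 2*G**2)/6 = 26 + G**2/3)
t(f) = f**3
t(310 - 1*(-64)) + (-90961 + U(316)) = (310 - 1*(-64))**3 + (-90961 + (26 + (1/3)*316**2)) = (310 + 64)**3 + (-90961 + (26 + (1/3)*99856)) = 374**3 + (-90961 + (26 + 99856/3)) = 52313624 + (-90961 + 99934/3) = 52313624 - 172949/3 = 156767923/3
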